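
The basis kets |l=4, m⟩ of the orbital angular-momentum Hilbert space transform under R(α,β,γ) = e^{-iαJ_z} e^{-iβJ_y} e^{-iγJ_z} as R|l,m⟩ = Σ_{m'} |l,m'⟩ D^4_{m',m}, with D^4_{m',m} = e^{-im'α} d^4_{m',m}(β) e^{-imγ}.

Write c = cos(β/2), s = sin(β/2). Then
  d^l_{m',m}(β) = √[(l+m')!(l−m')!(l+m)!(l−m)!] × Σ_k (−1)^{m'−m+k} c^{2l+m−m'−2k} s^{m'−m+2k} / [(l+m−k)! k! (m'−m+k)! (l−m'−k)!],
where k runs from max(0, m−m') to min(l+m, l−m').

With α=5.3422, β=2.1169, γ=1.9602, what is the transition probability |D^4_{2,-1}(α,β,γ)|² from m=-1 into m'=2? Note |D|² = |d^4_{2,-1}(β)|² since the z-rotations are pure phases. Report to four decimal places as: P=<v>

D^4_{2,-1}(5.3422,2.1169,1.9602) = e^{-i·2·5.3422}·d^4_{2,-1}(2.1169)·e^{-i·-1·1.9602}. Compute d first:
With c≡cos(β/2)=0.490224 and s≡sin(β/2)=0.871597, N=[720·2·6·120]^{1/2}=1018.233765
k∈{0,1,2} keeps every argument non-negative
  k=0: (−1)^3·1018.2338/(72)·0.4902^5·0.8716^3 = -0.265114
  k=1: (−1)^4·1018.2338/(48)·0.4902^3·0.8716^5 = +1.257091
  k=2: (−1)^5·1018.2338/(240)·0.4902^1·0.8716^7 = -0.794766
d^4_{2,-1}(2.1169) = -0.265114 +1.257091 -0.794766 = +0.197211
|D^4_{2,-1}|² = |d^4_{2,-1}(β)|² = (+0.197211)² = 0.038892 (the z-rotation phases have unit modulus)

P=0.0389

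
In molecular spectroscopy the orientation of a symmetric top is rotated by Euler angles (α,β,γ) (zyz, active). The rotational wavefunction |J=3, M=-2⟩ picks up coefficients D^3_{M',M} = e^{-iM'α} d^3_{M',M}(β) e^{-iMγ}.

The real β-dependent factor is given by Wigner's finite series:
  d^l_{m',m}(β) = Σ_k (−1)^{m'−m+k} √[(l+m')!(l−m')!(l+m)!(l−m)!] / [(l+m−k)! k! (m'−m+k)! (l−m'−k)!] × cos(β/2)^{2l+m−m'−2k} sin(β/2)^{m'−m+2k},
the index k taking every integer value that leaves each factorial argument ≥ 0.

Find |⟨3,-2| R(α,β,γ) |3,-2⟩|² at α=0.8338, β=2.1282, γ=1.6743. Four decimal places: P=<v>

D^3_{-2,-2}(0.8338,2.1282,1.6743) = e^{-i·-2·0.8338}·d^3_{-2,-2}(2.1282)·e^{-i·-2·1.6743}. Compute d first:
With c≡cos(β/2)=0.485291 and s≡sin(β/2)=0.874353, N=[1·120·1·120]^{1/2}=120.000000
Admissible k: 0..1 (factorial args all ≥0)
  k=0: (−1)^0·120.0000/(120)·0.4853^6·0.8744^0 = +0.013062
  k=1: (−1)^1·120.0000/(24)·0.4853^4·0.8744^2 = -0.212008
d^3_{-2,-2}(2.1282) = +0.013062 -0.212008 = -0.198946
|D^3_{-2,-2}|² = |d^3_{-2,-2}(β)|² = (-0.198946)² = 0.039580 (the z-rotation phases have unit modulus)

P=0.0396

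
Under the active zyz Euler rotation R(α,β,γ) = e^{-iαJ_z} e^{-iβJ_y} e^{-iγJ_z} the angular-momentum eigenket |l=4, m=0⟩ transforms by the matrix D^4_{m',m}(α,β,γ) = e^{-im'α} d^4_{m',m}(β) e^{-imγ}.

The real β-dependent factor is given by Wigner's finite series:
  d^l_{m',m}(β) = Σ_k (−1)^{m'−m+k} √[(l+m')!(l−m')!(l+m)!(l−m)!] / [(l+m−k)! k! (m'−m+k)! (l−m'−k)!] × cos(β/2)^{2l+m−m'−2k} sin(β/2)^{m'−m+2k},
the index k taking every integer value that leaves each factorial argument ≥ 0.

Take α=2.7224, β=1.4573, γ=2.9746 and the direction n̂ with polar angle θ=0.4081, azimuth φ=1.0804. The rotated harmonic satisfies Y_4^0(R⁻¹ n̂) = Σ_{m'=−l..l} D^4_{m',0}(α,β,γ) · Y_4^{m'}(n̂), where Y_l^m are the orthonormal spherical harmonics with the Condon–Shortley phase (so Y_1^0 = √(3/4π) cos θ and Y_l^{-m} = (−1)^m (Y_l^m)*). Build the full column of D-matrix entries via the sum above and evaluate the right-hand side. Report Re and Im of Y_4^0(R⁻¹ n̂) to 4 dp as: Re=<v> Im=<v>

Re=0.2992 Im=0.0000

Need the full column D^4_{m',0} for m'=−4..4 at α=2.7224, β=1.4573, γ=2.9746.
cos(β/2)=0.746074, sin(β/2)=0.665863
d^4_{-4,0}: single k=4 term ⇒ +0.509585;  D = -0.053902-0.506726i
d^4_{-3,0}: k∈[3..4] ⇒ +0.807473 -0.643183 = +0.164291;  D = -0.050622+0.156298i
d^4_{-2,0}: k∈[2..4] ⇒ +0.725408 -1.540839 +0.460251 = -0.355180;  D = -0.237496+0.264099i
d^4_{-1,0}: k∈[1..4] ⇒ +0.383154 -1.831178 +1.458601 -0.193638 = -0.183061;  D = +0.167211-0.074510i
d^4_{0,0}: k∈[0..4] ⇒ +0.095996 -1.223436 +2.192652 -0.776235 +0.038644 = +0.327621;  D = +0.327621+0.000000i
d^4_{1,0}: k∈[0..3] ⇒ -0.383154 +1.831178 -1.458601 +0.193638 = +0.183061;  D = -0.167211-0.074510i
d^4_{2,0}: k∈[0..2] ⇒ +0.725408 -1.540839 +0.460251 = -0.355180;  D = -0.237496-0.264099i
d^4_{3,0}: k∈[0..1] ⇒ -0.807473 +0.643183 = -0.164291;  D = +0.050622+0.156298i
d^4_{4,0}: single k=0 term ⇒ +0.509585;  D = -0.053902+0.506726i
Y_4^{m'}(θ=0.4081,φ=1.0804) and Σ D·Y over m':
  (-0.0539-0.5067i)·(-0.0042+0.0102i)  (-0.0506+0.1563i)·(-0.0715+0.0071i)  (-0.2375+0.2641i)·(-0.1436-0.2144i)  (+0.1672-0.0745i)·(+0.2352-0.4405i)  (+0.3276+0.0000i)·(+0.2717+0.0000i)  (-0.1672-0.0745i)·(-0.2352-0.4405i)  (-0.2375-0.2641i)·(-0.1436+0.2144i)  (+0.0506+0.1563i)·(+0.0715+0.0071i)  (-0.0539+0.5067i)·(-0.0042-0.0102i)
Y_4^0(R⁻¹ n̂) = +0.299198+0.000000i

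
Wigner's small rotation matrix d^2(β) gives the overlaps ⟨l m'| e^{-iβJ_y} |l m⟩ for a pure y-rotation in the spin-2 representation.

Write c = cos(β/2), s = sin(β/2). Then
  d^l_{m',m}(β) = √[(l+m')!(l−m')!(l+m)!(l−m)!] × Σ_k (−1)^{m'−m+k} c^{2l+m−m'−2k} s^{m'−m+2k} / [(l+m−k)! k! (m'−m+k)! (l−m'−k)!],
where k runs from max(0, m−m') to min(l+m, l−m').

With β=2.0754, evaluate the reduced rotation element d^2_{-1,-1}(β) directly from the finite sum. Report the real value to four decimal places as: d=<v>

d=-0.5080

d^2_{-1,-1}(β=2.0754) via Wigner's sum:
c=cos(2.0754/2)=0.508202, s=sin(2.0754/2)=0.861238; N=√[1·6·1·6]=6.000000
The bounds max(0,m−m')=0 and min(l+m,l−m')=1 give 2 terms
  k=0: (−1)^0·6.0000/(6)·0.5082^4·0.8612^0 = +0.066703
  k=1: (−1)^1·6.0000/(2)·0.5082^2·0.8612^2 = -0.574699
d^2_{-1,-1}(2.0754) = +0.066703 -0.574699 = -0.507996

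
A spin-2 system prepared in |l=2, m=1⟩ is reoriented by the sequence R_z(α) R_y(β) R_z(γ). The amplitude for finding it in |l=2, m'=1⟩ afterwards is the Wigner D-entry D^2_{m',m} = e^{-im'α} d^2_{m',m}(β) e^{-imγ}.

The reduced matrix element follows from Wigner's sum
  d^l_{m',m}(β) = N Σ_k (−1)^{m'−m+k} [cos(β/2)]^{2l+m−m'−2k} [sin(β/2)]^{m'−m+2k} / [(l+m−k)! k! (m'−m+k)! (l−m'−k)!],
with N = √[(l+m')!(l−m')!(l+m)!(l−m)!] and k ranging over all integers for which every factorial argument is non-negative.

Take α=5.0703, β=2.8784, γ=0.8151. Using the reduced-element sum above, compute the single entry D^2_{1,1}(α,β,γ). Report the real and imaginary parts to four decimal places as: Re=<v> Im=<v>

Split into d^2_{1,1}(β=2.8784) × two z-phases.
Half-angle: c=0.131217, s=0.991354. N=√(6·1·6·1)=6.000000
k∈{0,1} keeps every argument non-negative
  k=0: (−1)^0·6.0000/(6)·0.1312^4·0.9914^0 = +0.000296
  k=1: (−1)^1·6.0000/(2)·0.1312^2·0.9914^2 = -0.050764
d^2_{1,1}(2.8784) = +0.000296 -0.050764 = -0.050468
Attach z-rotation phases: D = e^{-i(1)(5.0703)}·(-0.050468)·e^{-i(1)(0.8151)} = -0.046527-0.019550i

Re=-0.0465 Im=-0.0196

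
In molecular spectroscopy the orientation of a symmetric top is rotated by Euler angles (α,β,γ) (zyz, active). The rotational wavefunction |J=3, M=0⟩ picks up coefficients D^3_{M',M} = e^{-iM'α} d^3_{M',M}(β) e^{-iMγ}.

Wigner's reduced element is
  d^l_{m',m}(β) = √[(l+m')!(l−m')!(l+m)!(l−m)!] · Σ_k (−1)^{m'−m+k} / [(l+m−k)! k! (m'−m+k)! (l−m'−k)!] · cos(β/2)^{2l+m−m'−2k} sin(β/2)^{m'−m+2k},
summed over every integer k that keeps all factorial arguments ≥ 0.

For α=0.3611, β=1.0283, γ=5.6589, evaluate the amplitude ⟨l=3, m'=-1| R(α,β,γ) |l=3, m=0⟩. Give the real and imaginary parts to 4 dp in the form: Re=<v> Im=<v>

Re=0.1154 Im=0.0436

D^3_{-1,0}(0.3611,1.0283,5.6589) = e^{-i·-1·0.3611}·d^3_{-1,0}(1.0283)·e^{-i·0·5.6589}. Compute d first:
Half-angle: c=0.870711, s=0.491795. N=√(2·24·6·6)=41.569219
k∈{1,2,3} keeps every argument non-negative
  k=1: (−1)^0·41.5692/(12)·0.8707^5·0.4918^1 = +0.852599
  k=2: (−1)^1·41.5692/(4)·0.8707^3·0.4918^3 = -0.815993
  k=3: (−1)^2·41.5692/(12)·0.8707^1·0.4918^5 = +0.086773
d^3_{-1,0}(1.0283) = +0.852599 -0.815993 +0.086773 = +0.123380
Phases: e^{-i·(-1)·0.3611}=+0.935509+0.353304i, e^{-i·(0)·5.6589}=+1.000000+0.000000i ⇒ D=+0.115423+0.043591i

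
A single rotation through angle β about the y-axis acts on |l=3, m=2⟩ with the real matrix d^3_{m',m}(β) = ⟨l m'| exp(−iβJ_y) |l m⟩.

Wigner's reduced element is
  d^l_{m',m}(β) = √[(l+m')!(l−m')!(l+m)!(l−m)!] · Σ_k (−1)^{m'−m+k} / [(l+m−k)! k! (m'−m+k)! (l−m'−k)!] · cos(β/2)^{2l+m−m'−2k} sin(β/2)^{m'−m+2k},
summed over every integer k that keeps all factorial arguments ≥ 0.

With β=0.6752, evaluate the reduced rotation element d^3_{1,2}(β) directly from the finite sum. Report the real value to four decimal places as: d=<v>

d^3_{1,2}(β=0.6752) via Wigner's sum:
Half-angle: c=0.943552, s=0.331224. N=√(24·2·120·1)=75.894664
The bounds max(0,m−m')=1 and min(l+m,l−m')=2 give 2 terms
  k=1: (−1)^0·75.8947/(24)·0.9436^5·0.3312^1 = +0.783341
  k=2: (−1)^1·75.8947/(12)·0.9436^3·0.3312^3 = -0.193060
d^3_{1,2}(0.6752) = +0.783341 -0.193060 = +0.590282

d=0.5903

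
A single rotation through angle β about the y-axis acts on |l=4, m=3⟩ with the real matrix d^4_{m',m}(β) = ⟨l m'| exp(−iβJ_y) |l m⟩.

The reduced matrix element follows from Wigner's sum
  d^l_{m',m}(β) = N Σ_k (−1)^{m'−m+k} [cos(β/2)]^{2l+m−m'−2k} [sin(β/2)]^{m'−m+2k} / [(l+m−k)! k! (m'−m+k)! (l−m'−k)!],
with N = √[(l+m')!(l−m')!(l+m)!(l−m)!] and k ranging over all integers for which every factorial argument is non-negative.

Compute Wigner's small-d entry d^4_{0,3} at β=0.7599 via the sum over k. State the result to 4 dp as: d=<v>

d^4_{0,3}(β=0.7599) via Wigner's sum:
c=cos(0.7599/2)=0.928683, s=sin(0.7599/2)=0.370874; N=√[24·24·5040·1]=1703.830978
Admissible k: 3..4 (factorial args all ≥0)
  k=3: (−1)^0·1703.8310/(144)·0.9287^5·0.3709^3 = +0.416947
  k=4: (−1)^1·1703.8310/(144)·0.9287^3·0.3709^5 = -0.066497
d^4_{0,3}(0.7599) = +0.416947 -0.066497 = +0.350451

d=0.3505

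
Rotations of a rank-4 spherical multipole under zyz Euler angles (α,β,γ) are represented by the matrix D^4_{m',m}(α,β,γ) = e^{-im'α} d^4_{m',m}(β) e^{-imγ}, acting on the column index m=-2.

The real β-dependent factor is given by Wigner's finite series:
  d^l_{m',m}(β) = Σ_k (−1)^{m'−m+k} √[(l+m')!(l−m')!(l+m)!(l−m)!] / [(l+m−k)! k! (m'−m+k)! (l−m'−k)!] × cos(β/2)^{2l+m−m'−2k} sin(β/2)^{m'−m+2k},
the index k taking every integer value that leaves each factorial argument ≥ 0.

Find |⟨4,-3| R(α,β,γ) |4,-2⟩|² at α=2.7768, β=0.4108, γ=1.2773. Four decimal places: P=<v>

P=0.3272

Split into d^4_{-3,-2}(β=0.4108) × two z-phases.
With c≡cos(β/2)=0.978979 and s≡sin(β/2)=0.203959, N=[1·5040·2·720]^{1/2}=2693.993318
Admissible k: 1..2 (factorial args all ≥0)
  k=1: (−1)^0·2693.9933/(720)·0.9790^7·0.2040^1 = +0.657690
  k=2: (−1)^1·2693.9933/(240)·0.9790^5·0.2040^3 = -0.085641
d^4_{-3,-2}(0.4108) = +0.657690 -0.085641 = +0.572050
|D^4_{-3,-2}|² = |d^4_{-3,-2}(β)|² = (+0.572050)² = 0.327241 (the z-rotation phases have unit modulus)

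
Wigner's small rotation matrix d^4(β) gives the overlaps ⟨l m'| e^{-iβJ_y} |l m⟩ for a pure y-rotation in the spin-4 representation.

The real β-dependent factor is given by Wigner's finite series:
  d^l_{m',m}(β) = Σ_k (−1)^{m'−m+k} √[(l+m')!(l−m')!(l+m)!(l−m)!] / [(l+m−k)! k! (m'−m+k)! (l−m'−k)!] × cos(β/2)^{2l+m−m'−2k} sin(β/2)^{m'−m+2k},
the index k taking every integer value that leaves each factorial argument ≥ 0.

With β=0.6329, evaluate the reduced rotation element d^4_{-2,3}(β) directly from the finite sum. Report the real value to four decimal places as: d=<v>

d^4_{-2,3}(β=0.6329) via Wigner's sum:
c=cos(0.6329/2)=0.950346, s=sin(0.6329/2)=0.311195; N=√[2·720·5040·1]=2693.993318
k: max(0,(3)−(-2))=5 … min(4+(3),4−(-2))=6
  k=5: (−1)^0·2693.9933/(240)·0.9503^3·0.3112^5 = +0.028119
  k=6: (−1)^1·2693.9933/(720)·0.9503^1·0.3112^7 = -0.001005
d^4_{-2,3}(0.6329) = +0.028119 -0.001005 = +0.027114

d=0.0271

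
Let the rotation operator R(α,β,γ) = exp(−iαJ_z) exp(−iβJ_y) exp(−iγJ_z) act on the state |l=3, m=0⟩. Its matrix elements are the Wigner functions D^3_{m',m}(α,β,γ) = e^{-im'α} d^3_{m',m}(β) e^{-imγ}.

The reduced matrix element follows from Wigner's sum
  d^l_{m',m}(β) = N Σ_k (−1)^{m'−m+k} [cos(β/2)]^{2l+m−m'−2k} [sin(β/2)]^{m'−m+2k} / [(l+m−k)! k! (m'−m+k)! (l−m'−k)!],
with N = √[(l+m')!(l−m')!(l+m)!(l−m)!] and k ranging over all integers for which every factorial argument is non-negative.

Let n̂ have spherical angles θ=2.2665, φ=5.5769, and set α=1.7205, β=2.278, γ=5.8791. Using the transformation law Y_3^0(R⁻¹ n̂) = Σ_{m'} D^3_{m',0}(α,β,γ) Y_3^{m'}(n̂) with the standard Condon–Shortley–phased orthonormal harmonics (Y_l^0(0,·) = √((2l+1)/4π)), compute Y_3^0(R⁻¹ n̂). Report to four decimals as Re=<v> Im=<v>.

Need the full column D^3_{m',0} for m'=−3..3 at α=1.7205, β=2.278, γ=5.8791.
cos(β/2)=0.418503, sin(β/2)=0.908215
d^3_{-3,0}: single k=3 term ⇒ +0.245571;  D = +0.106618-0.221219i
d^3_{-2,0}: k∈[2..3] ⇒ +0.138590 -0.652699 = -0.514109;  D = +0.491237+0.151639i
d^3_{-1,0}: k∈[1..3] ⇒ +0.040390 -0.570656 +0.895846 = +0.365581;  D = -0.054525+0.361492i
d^3_{0,0}: k∈[0..3] ⇒ +0.005373 -0.227727 +1.072494 -0.561220 = +0.288920;  D = +0.288920+0.000000i
d^3_{1,0}: k∈[0..2] ⇒ -0.040390 +0.570656 -0.895846 = -0.365581;  D = +0.054525+0.361492i
d^3_{2,0}: k∈[0..1] ⇒ +0.138590 -0.652699 = -0.514109;  D = +0.491237-0.151639i
d^3_{3,0}: single k=0 term ⇒ -0.245571;  D = -0.106618-0.221219i
Y_3^{m'}(θ=2.2665,φ=5.5769) and Σ D·Y over m':
  (+0.1066-0.2212i)·(-0.0983+0.1611i)  (+0.4912+0.1516i)·(-0.0608-0.3811i)  (-0.0545+0.3615i)·(+0.1989+0.1697i)  (+0.2889+0.0000i)·(+0.2263+0.0000i)  (+0.0545+0.3615i)·(-0.1989+0.1697i)  (+0.4912-0.1516i)·(-0.0608+0.3811i)  (-0.1066-0.2212i)·(+0.0983+0.1611i)
Y_3^0(R⁻¹ n̂) = +0.027142+0.000000i

Re=0.0271 Im=0.0000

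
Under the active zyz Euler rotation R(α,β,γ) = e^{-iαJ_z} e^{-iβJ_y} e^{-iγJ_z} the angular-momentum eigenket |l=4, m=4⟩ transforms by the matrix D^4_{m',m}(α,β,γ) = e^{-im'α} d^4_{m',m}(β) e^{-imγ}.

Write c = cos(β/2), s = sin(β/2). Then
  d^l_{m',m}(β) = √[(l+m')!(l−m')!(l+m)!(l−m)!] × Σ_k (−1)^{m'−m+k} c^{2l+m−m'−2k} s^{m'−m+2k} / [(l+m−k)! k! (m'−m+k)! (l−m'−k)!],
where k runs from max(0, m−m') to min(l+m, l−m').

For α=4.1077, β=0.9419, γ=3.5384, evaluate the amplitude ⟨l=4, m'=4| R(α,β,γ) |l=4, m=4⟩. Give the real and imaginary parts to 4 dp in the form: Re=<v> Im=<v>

First d^4_{4,4}(β=0.9419), then the phase factors e^{-i(4)α} and e^{-i(4)γ}:
With c≡cos(β/2)=0.891138 and s≡sin(β/2)=0.453733, N=[40320·1·40320·1]^{1/2}=40320.000000
The bounds max(0,m−m')=0 and min(l+m,l−m')=0 give 1 term
  k=0: (−1)^0·40320.0000/(40320)·0.8911^8·0.4537^0 = +0.397702
d^4_{4,4}(0.9419) = +0.397702
Phases: e^{-i·(4)·4.1077}=-0.749932+0.661515i, e^{-i·(4)·3.5384}=-0.016432-0.999865i ⇒ D=+0.267951+0.293887i

Re=0.2680 Im=0.2939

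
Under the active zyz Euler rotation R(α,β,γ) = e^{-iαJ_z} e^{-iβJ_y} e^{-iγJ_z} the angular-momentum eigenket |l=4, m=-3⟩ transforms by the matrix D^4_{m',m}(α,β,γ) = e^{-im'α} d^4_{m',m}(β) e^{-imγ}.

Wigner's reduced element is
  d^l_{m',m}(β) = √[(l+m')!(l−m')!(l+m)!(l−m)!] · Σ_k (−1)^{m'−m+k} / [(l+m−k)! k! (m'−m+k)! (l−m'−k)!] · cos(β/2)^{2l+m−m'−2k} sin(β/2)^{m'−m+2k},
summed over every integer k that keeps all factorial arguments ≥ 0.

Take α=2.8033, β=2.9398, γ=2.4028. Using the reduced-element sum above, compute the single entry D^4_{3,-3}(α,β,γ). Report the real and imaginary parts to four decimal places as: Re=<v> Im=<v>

D^4_{3,-3}(2.8033,2.9398,2.4028) = e^{-i·3·2.8033}·d^4_{3,-3}(2.9398)·e^{-i·-3·2.4028}. Compute d first:
Half-angle: c=0.100725, s=0.994914. N=√(5040·1·1·5040)=5040.000000
k: max(0,(-3)−(3))=0 … min(4+(-3),4−(3))=1
  k=0: (−1)^6·5040.0000/(720)·0.1007^2·0.9949^6 = +0.068879
  k=1: (−1)^7·5040.0000/(5040)·0.1007^0·0.9949^8 = -0.960031
d^4_{3,-3}(2.9398) = +0.068879 -0.960031 = -0.891152
Phases: e^{-i·(3)·2.8033}=-0.527724-0.849416i, e^{-i·(-3)·2.4028}=+0.601663+0.798750i ⇒ D=-0.321670+0.831072i

Re=-0.3217 Im=0.8311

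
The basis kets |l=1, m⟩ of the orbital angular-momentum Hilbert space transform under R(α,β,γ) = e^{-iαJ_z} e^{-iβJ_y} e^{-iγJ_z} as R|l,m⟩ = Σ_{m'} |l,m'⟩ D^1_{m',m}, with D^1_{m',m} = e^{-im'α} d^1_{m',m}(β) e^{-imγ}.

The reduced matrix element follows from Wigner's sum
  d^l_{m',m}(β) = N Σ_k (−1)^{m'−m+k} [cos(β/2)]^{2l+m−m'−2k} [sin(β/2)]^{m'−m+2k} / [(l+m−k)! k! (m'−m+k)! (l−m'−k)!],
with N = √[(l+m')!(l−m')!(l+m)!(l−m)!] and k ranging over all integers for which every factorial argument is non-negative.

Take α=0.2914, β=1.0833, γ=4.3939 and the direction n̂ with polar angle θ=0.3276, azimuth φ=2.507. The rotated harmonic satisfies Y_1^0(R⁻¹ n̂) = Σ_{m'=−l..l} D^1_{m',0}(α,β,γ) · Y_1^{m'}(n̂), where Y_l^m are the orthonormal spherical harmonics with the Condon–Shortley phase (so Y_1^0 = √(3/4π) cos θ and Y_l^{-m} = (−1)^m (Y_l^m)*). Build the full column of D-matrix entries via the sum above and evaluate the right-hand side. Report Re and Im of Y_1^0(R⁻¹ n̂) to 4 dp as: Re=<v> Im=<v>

Re=0.1332 Im=0.0000

Need the full column D^1_{m',0} for m'=−1..1 at α=0.2914, β=1.0833, γ=4.3939.
cos(β/2)=0.856859, sin(β/2)=0.515551
d^1_{-1,0}: single k=1 term ⇒ +0.624735;  D = +0.598398+0.179482i
d^1_{0,0}: k∈[0..1] ⇒ +0.734208 -0.265792 = +0.468415;  D = +0.468415+0.000000i
d^1_{1,0}: single k=0 term ⇒ -0.624735;  D = -0.598398+0.179482i
Y_1^{m'}(θ=0.3276,φ=2.507) and Σ D·Y over m':
  (+0.5984+0.1795i)·(-0.0895-0.0659i)  (+0.4684+0.0000i)·(+0.4626+0.0000i)  (-0.5984+0.1795i)·(+0.0895-0.0659i)
Y_1^0(R⁻¹ n̂) = +0.133210+0.000000i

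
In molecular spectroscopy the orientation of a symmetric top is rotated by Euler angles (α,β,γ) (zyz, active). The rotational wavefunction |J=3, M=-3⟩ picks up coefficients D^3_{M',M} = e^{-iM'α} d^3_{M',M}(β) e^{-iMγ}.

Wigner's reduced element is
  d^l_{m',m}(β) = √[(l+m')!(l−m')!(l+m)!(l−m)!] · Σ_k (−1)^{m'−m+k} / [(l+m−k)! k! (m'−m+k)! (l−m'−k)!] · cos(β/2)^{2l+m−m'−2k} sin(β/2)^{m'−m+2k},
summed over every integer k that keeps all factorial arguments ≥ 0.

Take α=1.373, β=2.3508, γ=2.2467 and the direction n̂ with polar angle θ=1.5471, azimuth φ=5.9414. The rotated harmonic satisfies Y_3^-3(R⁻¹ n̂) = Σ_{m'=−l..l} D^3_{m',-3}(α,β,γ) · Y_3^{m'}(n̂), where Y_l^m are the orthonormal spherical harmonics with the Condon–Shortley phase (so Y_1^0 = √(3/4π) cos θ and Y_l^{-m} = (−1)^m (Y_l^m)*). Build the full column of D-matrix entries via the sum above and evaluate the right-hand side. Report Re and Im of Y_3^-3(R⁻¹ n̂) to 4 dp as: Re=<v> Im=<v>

Need the full column D^3_{m',-3} for m'=−3..3 at α=1.373, β=2.3508, γ=2.2467.
cos(β/2)=0.385174, sin(β/2)=0.922844
d^3_{-3,-3}: single k=0 term ⇒ +0.003265;  D = -0.000444-0.003235i
d^3_{-2,-3}: single k=0 term ⇒ -0.019164;  D = +0.019128+0.001174i
d^3_{-1,-3}: single k=0 term ⇒ +0.072599;  D = -0.018602+0.070175i
d^3_{0,-3}: single k=0 term ⇒ -0.200849;  D = -0.180246-0.088611i
d^3_{1,-3}: single k=0 term ⇒ +0.416747;  D = +0.253770-0.330574i
d^3_{2,-3}: single k=0 term ⇒ -0.631501;  D = +0.415589+0.475478i
d^3_{3,-3}: single k=0 term ⇒ +0.617689;  D = -0.535891+0.307181i
Y_3^{m'}(θ=1.5471,φ=5.9414) and Σ D·Y over m':
  (-0.0004-0.0032i)·(+0.2163+0.3564i)  (+0.0191+0.0012i)·(+0.0188+0.0153i)  (-0.0186+0.0702i)·(-0.3035-0.1080i)  (-0.1802-0.0886i)·(-0.0265+0.0000i)  (+0.2538-0.3306i)·(+0.3035-0.1080i)  (+0.4156+0.4755i)·(+0.0188-0.0153i)  (-0.5359+0.3072i)·(-0.2163+0.3564i)
Y_3^-3(R⁻¹ n̂) = +0.082222-0.400084i

Re=0.0822 Im=-0.4001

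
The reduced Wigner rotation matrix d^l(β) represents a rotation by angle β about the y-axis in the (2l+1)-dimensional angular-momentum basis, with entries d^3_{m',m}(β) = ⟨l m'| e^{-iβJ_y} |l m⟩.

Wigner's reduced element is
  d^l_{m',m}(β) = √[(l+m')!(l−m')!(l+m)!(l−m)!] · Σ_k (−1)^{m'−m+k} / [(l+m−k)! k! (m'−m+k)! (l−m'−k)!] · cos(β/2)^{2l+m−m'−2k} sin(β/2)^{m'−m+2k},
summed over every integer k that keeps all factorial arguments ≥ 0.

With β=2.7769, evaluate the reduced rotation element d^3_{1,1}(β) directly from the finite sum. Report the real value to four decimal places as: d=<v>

d=0.1762

d^3_{1,1}(β=2.7769) via Wigner's sum:
With c≡cos(β/2)=0.181337 and s≡sin(β/2)=0.983421, N=[24·2·24·2]^{1/2}=48.000000
k: max(0,(1)−(1))=0 … min(3+(1),3−(1))=2
  k=0: (−1)^0·48.0000/(48)·0.1813^6·0.9834^0 = +0.000036
  k=1: (−1)^1·48.0000/(6)·0.1813^4·0.9834^2 = -0.008366
  k=2: (−1)^2·48.0000/(8)·0.1813^2·0.9834^4 = +0.184537
d^3_{1,1}(2.7769) = +0.000036 -0.008366 +0.184537 = +0.176207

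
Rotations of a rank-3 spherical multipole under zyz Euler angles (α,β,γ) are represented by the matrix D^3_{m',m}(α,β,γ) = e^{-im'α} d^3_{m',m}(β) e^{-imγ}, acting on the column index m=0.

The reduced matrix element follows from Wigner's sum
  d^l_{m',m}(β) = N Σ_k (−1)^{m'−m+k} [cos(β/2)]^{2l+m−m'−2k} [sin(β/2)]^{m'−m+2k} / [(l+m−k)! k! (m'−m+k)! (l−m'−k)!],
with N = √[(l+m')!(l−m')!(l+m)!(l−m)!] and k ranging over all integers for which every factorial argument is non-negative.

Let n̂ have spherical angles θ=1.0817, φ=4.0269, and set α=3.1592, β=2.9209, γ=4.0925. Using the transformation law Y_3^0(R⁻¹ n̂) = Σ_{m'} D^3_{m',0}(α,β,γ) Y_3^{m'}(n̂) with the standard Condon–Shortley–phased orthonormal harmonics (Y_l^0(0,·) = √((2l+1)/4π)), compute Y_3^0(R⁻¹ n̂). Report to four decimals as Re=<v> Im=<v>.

Re=0.3041 Im=0.0000

Need the full column D^3_{m',0} for m'=−3..3 at α=3.1592, β=2.9209, γ=4.0925.
cos(β/2)=0.110123, sin(β/2)=0.993918
d^3_{-3,0}: single k=3 term ⇒ +0.005864;  D = -0.005856-0.000310i
d^3_{-2,0}: k∈[2..3] ⇒ +0.000796 -0.064821 = -0.064025;  D = -0.063986-0.002254i
d^3_{-1,0}: k∈[1..3] ⇒ +0.000056 -0.013627 +0.370015 = +0.356444;  D = -0.356389-0.006276i
d^3_{0,0}: k∈[0..3] ⇒ +0.000002 -0.001308 +0.106512 -0.964058 = -0.858853;  D = -0.858853+0.000000i
d^3_{1,0}: k∈[0..2] ⇒ -0.000056 +0.013627 -0.370015 = -0.356444;  D = +0.356389-0.006276i
d^3_{2,0}: k∈[0..1] ⇒ +0.000796 -0.064821 = -0.064025;  D = -0.063986+0.002254i
d^3_{3,0}: single k=0 term ⇒ -0.005864;  D = +0.005856-0.000310i
Y_3^{m'}(θ=1.0817,φ=4.0269) and Σ D·Y over m':
  (-0.0059-0.0003i)·(+0.2538+0.1340i)  (-0.0640-0.0023i)·(-0.0743-0.3667i)  (-0.3564-0.0063i)·(-0.0187+0.0229i)  (-0.8589+0.0000i)·(-0.3325+0.0000i)  (+0.3564-0.0063i)·(+0.0187+0.0229i)  (-0.0640+0.0023i)·(-0.0743+0.3667i)  (+0.0059-0.0003i)·(-0.2538+0.1340i)
Y_3^0(R⁻¹ n̂) = +0.304146+0.000000i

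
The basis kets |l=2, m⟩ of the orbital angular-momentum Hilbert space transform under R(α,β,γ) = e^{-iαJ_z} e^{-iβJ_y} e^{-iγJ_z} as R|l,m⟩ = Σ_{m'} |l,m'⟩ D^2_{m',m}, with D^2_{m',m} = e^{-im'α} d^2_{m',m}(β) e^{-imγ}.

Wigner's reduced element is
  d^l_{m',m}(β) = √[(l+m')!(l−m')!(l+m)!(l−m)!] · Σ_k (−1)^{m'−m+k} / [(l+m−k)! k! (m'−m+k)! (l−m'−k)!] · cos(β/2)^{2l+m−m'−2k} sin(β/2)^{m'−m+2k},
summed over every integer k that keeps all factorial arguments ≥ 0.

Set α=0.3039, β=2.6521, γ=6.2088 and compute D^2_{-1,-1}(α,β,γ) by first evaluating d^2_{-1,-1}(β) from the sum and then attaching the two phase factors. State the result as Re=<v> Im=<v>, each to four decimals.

Split into d^2_{-1,-1}(β=2.6521) × two z-phases.
c=cos(2.6521/2)=0.242310, s=sin(2.6521/2)=0.970199; N=√[1·6·1·6]=6.000000
The bounds max(0,m−m')=0 and min(l+m,l−m')=1 give 2 terms
  k=0: (−1)^0·6.0000/(6)·0.2423^4·0.9702^0 = +0.003447
  k=1: (−1)^1·6.0000/(2)·0.2423^2·0.9702^2 = -0.165801
d^2_{-1,-1}(2.6521) = +0.003447 -0.165801 = -0.162353
D = (+0.954177+0.299244i)·(-0.162353)·(+0.997235-0.074317i) = -0.158096-0.036936i

Re=-0.1581 Im=-0.0369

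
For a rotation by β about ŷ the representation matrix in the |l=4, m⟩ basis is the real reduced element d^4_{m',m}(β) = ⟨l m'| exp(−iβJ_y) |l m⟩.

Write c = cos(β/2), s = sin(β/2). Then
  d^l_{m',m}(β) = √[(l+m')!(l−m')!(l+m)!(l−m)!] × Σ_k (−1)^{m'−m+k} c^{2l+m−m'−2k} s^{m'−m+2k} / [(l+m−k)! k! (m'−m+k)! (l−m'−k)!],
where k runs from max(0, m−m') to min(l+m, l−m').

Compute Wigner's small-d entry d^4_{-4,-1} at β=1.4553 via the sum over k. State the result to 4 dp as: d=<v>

d^4_{-4,-1}(β=1.4553) via Wigner's sum:
Half-angle: c=0.746739, s=0.665117. N=√(1·40320·6·120)=5387.986637
k∈{3} keeps every argument non-negative
  k=3: (−1)^0·5387.9866/(720)·0.7467^5·0.6651^3 = +0.511250
d^4_{-4,-1}(1.4553) = +0.511250

d=0.5112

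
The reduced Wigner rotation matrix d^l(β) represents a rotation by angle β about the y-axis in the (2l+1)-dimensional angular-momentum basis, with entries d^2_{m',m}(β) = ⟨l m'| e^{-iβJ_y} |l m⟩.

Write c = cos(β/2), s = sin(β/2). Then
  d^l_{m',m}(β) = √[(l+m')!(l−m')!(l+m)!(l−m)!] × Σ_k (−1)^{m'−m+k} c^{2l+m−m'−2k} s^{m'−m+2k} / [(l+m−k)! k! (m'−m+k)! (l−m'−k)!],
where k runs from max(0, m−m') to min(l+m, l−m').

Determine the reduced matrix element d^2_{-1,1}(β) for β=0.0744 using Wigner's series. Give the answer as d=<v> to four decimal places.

d^2_{-1,1}(β=0.0744) via Wigner's sum:
With c≡cos(β/2)=0.999308 and s≡sin(β/2)=0.037191, N=[1·6·6·1]^{1/2}=6.000000
The bounds max(0,m−m')=2 and min(l+m,l−m')=3 give 2 terms
  k=2: (−1)^0·6.0000/(2)·0.9993^2·0.0372^2 = +0.004144
  k=3: (−1)^1·6.0000/(6)·0.9993^0·0.0372^4 = -0.000002
d^2_{-1,1}(0.0744) = +0.004144 -0.000002 = +0.004142

d=0.0041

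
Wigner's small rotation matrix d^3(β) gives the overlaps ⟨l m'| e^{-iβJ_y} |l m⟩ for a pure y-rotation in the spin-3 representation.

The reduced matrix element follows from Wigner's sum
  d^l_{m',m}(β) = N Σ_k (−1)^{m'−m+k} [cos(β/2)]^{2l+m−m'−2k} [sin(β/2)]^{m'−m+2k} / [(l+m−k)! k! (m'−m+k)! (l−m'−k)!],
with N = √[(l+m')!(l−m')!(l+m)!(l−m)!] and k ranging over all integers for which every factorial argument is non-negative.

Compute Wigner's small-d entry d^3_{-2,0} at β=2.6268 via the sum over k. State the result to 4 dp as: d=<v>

d=-0.2889

d^3_{-2,0}(β=2.6268) via Wigner's sum:
With c≡cos(β/2)=0.254564 and s≡sin(β/2)=0.967056, N=[1·120·6·6]^{1/2}=65.726707
k: max(0,(0)−(-2))=2 … min(3+(0),3−(-2))=3
  k=2: (−1)^0·65.7267/(12)·0.2546^4·0.9671^2 = +0.021510
  k=3: (−1)^1·65.7267/(12)·0.2546^2·0.9671^4 = -0.310427
d^3_{-2,0}(2.6268) = +0.021510 -0.310427 = -0.288917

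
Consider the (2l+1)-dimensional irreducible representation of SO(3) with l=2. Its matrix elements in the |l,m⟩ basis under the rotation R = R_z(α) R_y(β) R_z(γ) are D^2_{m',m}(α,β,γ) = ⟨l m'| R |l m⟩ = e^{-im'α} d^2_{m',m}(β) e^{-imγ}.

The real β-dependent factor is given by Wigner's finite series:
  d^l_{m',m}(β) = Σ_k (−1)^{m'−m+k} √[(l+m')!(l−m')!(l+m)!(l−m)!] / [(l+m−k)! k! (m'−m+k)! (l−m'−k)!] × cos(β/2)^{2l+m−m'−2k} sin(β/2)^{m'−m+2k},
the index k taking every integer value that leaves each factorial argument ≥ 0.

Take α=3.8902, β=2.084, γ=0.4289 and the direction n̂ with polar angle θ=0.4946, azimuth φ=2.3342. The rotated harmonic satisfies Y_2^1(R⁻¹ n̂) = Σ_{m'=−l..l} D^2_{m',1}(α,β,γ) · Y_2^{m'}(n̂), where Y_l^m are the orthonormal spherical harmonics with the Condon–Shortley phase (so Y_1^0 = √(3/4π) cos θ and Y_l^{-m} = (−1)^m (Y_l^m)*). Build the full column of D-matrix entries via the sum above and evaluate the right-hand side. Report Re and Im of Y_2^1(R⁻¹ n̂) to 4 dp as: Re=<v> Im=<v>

Re=-0.2955 Im=-0.0366

Need the full column D^2_{m',1} for m'=−2..2 at α=3.8902, β=2.084, γ=0.4289.
cos(β/2)=0.504494, sin(β/2)=0.863415
d^2_{-2,1}: single k=3 term ⇒ +0.649449;  D = +0.312776+0.569171i
d^2_{-1,1}: k∈[2..3] ⇒ +0.569211 -0.555748 = +0.013462;  D = -0.012780-0.004231i
d^2_{0,1}: k∈[1..2] ⇒ +0.271559 -0.795409 = -0.523850;  D = -0.476402+0.217854i
d^2_{1,1}: k∈[0..1] ⇒ +0.064778 -0.569211 = -0.504433;  D = +0.193313-0.465921i
d^2_{2,1}: single k=0 term ⇒ -0.221727;  D = +0.077136+0.207877i
Y_2^{m'}(θ=0.4946,φ=2.3342) and Σ D·Y over m':
  (+0.3128+0.5692i)·(-0.0038+0.0870i)  (-0.0128-0.0042i)·(-0.2232-0.2332i)  (-0.4764+0.2179i)·(+0.4176+0.0000i)  (+0.1933-0.4659i)·(+0.2232-0.2332i)  (+0.0771+0.2079i)·(-0.0038-0.0870i)
Y_2^1(R⁻¹ n̂) = -0.295494-0.036639i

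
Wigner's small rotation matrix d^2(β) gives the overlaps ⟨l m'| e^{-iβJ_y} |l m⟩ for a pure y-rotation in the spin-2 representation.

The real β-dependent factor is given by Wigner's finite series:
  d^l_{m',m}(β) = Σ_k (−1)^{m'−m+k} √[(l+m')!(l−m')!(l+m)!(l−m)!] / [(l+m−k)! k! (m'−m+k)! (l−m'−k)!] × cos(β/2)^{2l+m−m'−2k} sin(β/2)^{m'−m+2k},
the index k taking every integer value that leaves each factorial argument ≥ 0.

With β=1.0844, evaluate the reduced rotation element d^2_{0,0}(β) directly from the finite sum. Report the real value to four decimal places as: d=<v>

d=-0.1722

d^2_{0,0}(β=1.0844) via Wigner's sum:
c=cos(1.0844/2)=0.856576, s=sin(1.0844/2)=0.516022; N=√[2·2·2·2]=4.000000
Admissible k: 0..2 (factorial args all ≥0)
  k=0: (−1)^0·4.0000/(4)·0.8566^4·0.5160^0 = +0.538347
  k=1: (−1)^1·4.0000/(1)·0.8566^2·0.5160^2 = -0.781497
  k=2: (−1)^2·4.0000/(4)·0.8566^0·0.5160^4 = +0.070904
d^2_{0,0}(1.0844) = +0.538347 -0.781497 +0.070904 = -0.172245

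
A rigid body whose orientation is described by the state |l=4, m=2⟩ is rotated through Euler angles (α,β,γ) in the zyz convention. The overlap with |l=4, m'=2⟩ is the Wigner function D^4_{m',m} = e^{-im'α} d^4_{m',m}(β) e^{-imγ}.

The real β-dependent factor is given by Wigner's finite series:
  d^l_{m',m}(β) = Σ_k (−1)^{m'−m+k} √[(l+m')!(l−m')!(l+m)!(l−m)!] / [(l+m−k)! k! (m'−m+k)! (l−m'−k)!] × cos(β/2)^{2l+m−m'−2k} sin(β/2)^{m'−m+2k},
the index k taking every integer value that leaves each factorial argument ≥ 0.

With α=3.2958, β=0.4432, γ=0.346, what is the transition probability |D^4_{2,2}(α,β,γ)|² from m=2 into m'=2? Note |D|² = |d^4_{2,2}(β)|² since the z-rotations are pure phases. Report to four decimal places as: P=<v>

P=0.1242

D^4_{2,2}(3.2958,0.4432,0.346) = e^{-i·2·3.2958}·d^4_{2,2}(0.4432)·e^{-i·2·0.346}. Compute d first:
With c≡cos(β/2)=0.975547 and s≡sin(β/2)=0.219791, N=[720·2·720·2]^{1/2}=1440.000000
k: max(0,(2)−(2))=0 … min(4+(2),4−(2))=2
  k=0: (−1)^0·1440.0000/(1440)·0.9755^8·0.2198^0 = +0.820325
  k=1: (−1)^1·1440.0000/(120)·0.9755^6·0.2198^2 = -0.499677
  k=2: (−1)^2·1440.0000/(96)·0.9755^4·0.2198^4 = +0.031705
d^4_{2,2}(0.4432) = +0.820325 -0.499677 +0.031705 = +0.352352
|D^4_{2,2}|² = |d^4_{2,2}(β)|² = (+0.352352)² = 0.124152 (the z-rotation phases have unit modulus)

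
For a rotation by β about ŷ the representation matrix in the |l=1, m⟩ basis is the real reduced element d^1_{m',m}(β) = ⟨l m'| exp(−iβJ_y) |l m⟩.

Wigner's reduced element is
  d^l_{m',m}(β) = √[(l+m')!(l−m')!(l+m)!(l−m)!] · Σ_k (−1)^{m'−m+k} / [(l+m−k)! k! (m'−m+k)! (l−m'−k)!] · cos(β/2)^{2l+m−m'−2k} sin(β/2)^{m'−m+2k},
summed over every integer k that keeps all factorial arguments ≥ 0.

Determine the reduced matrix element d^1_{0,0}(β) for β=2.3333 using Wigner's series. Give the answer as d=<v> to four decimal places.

d=-0.6907

d^1_{0,0}(β=2.3333) via Wigner's sum:
With c≡cos(β/2)=0.393234 and s≡sin(β/2)=0.919438, N=[1·1·1·1]^{1/2}=1.000000
k: max(0,(0)−(0))=0 … min(1+(0),1−(0))=1
  k=0: (−1)^0·1.0000/(1)·0.3932^2·0.9194^0 = +0.154633
  k=1: (−1)^1·1.0000/(1)·0.3932^0·0.9194^2 = -0.845367
d^1_{0,0}(2.3333) = +0.154633 -0.845367 = -0.690734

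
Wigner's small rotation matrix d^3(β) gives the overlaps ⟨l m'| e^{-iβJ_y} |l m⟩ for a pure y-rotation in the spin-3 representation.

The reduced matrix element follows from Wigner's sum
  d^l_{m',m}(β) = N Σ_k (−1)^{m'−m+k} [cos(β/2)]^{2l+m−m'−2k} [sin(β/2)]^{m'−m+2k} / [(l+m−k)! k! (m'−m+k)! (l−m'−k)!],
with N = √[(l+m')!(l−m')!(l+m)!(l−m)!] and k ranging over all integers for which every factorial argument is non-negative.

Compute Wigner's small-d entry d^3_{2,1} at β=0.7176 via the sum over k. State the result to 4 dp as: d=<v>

d^3_{2,1}(β=0.7176) via Wigner's sum:
Half-angle: c=0.936319, s=0.351151. N=√(120·1·24·2)=75.894664
k: max(0,(1)−(2))=0 … min(3+(1),3−(2))=1
  k=0: (−1)^1·75.8947/(24)·0.9363^5·0.3512^1 = -0.799121
  k=1: (−1)^2·75.8947/(12)·0.9363^3·0.3512^3 = +0.224793
d^3_{2,1}(0.7176) = -0.799121 +0.224793 = -0.574328

d=-0.5743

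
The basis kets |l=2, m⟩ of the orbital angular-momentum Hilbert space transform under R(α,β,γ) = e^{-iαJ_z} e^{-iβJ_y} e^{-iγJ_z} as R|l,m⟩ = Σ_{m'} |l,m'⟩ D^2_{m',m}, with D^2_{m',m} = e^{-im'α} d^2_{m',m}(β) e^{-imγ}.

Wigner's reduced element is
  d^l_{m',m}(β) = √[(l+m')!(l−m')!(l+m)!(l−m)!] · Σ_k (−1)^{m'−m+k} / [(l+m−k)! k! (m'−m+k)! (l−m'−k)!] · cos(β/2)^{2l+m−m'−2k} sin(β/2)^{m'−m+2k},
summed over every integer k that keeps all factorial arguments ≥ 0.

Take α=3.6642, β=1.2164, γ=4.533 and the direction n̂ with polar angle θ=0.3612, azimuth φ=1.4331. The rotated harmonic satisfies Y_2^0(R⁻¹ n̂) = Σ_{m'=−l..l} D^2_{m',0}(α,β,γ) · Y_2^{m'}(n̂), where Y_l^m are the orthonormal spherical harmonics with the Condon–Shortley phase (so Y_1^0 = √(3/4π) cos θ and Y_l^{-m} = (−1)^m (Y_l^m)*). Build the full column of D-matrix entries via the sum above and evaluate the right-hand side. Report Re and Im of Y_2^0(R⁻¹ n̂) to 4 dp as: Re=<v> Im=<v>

Re=-0.3015 Im=0.0000

Need the full column D^2_{m',0} for m'=−2..2 at α=3.6642, β=1.2164, γ=4.533.
cos(β/2)=0.820678, sin(β/2)=0.571391
d^2_{-2,0}: single k=2 term ⇒ +0.538627;  D = +0.270238+0.465930i
d^2_{-1,0}: k∈[1..2] ⇒ +0.773619 -0.375015 = +0.398604;  D = -0.345399-0.198960i
d^2_{0,0}: k∈[0..2] ⇒ +0.453619 -0.879574 +0.106594 = -0.319361;  D = -0.319361+0.000000i
d^2_{1,0}: k∈[0..1] ⇒ -0.773619 +0.375015 = -0.398604;  D = +0.345399-0.198960i
d^2_{2,0}: single k=0 term ⇒ +0.538627;  D = +0.270238-0.465930i
Y_2^{m'}(θ=0.3612,φ=1.4331) and Σ D·Y over m':
  (+0.2702+0.4659i)·(-0.0464-0.0131i)  (-0.3454-0.1990i)·(+0.0351-0.2530i)  (-0.3194+0.0000i)·(+0.5126+0.0000i)  (+0.3454-0.1990i)·(-0.0351-0.2530i)  (+0.2702-0.4659i)·(-0.0464+0.0131i)
Y_2^0(R⁻¹ n̂) = -0.301460+0.000000i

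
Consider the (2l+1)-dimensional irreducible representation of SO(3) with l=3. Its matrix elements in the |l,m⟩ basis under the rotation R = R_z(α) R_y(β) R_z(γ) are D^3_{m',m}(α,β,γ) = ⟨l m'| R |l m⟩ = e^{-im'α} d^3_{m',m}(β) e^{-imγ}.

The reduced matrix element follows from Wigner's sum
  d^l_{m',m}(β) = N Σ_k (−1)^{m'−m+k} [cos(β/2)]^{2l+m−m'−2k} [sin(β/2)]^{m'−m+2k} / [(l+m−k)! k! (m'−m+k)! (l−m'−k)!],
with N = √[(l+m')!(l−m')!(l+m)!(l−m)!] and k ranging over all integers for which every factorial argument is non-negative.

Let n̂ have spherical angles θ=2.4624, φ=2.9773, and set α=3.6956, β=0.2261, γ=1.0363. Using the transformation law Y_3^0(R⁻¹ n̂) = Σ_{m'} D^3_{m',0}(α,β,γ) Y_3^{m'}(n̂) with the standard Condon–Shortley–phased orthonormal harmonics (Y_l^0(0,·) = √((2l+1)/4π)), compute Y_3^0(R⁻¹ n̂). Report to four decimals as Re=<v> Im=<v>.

Re=0.2125 Im=0.0000

Need the full column D^3_{m',0} for m'=−3..3 at α=3.6956, β=0.2261, γ=1.0363.
cos(β/2)=0.993617, sin(β/2)=0.112809
d^3_{-3,0}: single k=3 term ⇒ +0.006298;  D = +0.000574-0.006272i
d^3_{-2,0}: k∈[2..3] ⇒ +0.067940 -0.000876 = +0.067064;  D = +0.029940+0.060010i
d^3_{-1,0}: k∈[1..3] ⇒ +0.378469 -0.014635 +0.000063 = +0.363896;  D = -0.309466-0.191446i
d^3_{0,0}: k∈[0..3] ⇒ +0.962306 -0.111637 +0.001439 -0.000002 = +0.852106;  D = +0.852106+0.000000i
d^3_{1,0}: k∈[0..2] ⇒ -0.378469 +0.014635 -0.000063 = -0.363896;  D = +0.309466-0.191446i
d^3_{2,0}: k∈[0..1] ⇒ +0.067940 -0.000876 = +0.067064;  D = +0.029940-0.060010i
d^3_{3,0}: single k=0 term ⇒ -0.006298;  D = -0.000574-0.006272i
Y_3^{m'}(θ=2.4624,φ=2.9773) and Σ D·Y over m':
  (+0.0006-0.0063i)·(-0.0911-0.0489i)  (+0.0299+0.0600i)·(-0.2970-0.1013i)  (-0.3095-0.1914i)·(-0.4060-0.0673i)  (+0.8521+0.0000i)·(-0.0079+0.0000i)  (+0.3095-0.1914i)·(+0.4060-0.0673i)  (+0.0299-0.0600i)·(-0.2970+0.1013i)  (-0.0006-0.0063i)·(+0.0911-0.0489i)
Y_3^0(R⁻¹ n̂) = +0.212457+0.000000i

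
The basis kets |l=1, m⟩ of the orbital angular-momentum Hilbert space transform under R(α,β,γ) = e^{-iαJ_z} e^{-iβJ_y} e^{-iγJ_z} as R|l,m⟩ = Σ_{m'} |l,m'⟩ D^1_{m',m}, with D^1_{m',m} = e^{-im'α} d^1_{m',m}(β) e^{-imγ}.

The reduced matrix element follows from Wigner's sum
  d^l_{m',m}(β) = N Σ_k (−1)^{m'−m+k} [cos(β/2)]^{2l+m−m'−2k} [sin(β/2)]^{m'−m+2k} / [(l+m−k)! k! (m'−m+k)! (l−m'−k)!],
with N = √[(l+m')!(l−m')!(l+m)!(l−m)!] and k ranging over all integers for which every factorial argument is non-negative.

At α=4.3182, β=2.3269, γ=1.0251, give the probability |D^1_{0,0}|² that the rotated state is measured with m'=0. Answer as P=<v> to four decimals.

P=0.4707

First d^1_{0,0}(β=2.3269), then the phase factors e^{-i(0)α} and e^{-i(0)γ}:
With c≡cos(β/2)=0.396174 and s≡sin(β/2)=0.918175, N=[1·1·1·1]^{1/2}=1.000000
k∈{0,1} keeps every argument non-negative
  k=0: (−1)^0·1.0000/(1)·0.3962^2·0.9182^0 = +0.156954
  k=1: (−1)^1·1.0000/(1)·0.3962^0·0.9182^2 = -0.843046
d^1_{0,0}(2.3269) = +0.156954 -0.843046 = -0.686092
|D^1_{0,0}|² = |d^1_{0,0}(β)|² = (-0.686092)² = 0.470722 (the z-rotation phases have unit modulus)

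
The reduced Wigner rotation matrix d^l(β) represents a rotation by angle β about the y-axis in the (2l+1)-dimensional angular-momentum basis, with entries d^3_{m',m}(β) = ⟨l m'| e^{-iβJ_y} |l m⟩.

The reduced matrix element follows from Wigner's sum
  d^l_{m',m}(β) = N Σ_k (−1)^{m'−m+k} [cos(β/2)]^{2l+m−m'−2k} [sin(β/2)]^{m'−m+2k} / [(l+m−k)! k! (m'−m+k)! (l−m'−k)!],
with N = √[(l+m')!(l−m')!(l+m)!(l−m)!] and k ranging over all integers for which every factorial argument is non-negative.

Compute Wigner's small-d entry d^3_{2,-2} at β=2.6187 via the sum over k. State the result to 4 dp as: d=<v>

d=-0.5218

d^3_{2,-2}(β=2.6187) via Wigner's sum:
Half-angle: c=0.258478, s=0.966017. N=√(120·1·1·120)=120.000000
Admissible k: 0..1 (factorial args all ≥0)
  k=0: (−1)^4·120.0000/(24)·0.2585^2·0.9660^4 = +0.290909
  k=1: (−1)^5·120.0000/(120)·0.2585^0·0.9660^6 = -0.812660
d^3_{2,-2}(2.6187) = +0.290909 -0.812660 = -0.521752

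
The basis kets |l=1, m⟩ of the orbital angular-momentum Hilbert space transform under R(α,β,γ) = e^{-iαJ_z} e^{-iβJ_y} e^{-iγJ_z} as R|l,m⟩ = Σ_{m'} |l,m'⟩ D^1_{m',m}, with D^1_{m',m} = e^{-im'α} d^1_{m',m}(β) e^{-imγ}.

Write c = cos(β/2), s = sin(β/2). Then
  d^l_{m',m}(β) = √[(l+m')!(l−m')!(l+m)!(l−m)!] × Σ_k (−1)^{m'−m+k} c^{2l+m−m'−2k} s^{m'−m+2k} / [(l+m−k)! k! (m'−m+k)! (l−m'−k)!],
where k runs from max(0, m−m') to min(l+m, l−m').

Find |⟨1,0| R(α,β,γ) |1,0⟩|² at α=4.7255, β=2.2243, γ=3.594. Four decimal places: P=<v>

First d^1_{0,0}(β=2.2243), then the phase factors e^{-i(0)α} and e^{-i(0)γ}:
c=cos(2.2243/2)=0.442735, s=sin(2.2243/2)=0.896653; N=√[1·1·1·1]=1.000000
Admissible k: 0..1 (factorial args all ≥0)
  k=0: (−1)^0·1.0000/(1)·0.4427^2·0.8967^0 = +0.196014
  k=1: (−1)^1·1.0000/(1)·0.4427^0·0.8967^2 = -0.803986
d^1_{0,0}(2.2243) = +0.196014 -0.803986 = -0.607972
|D^1_{0,0}|² = |d^1_{0,0}(β)|² = (-0.607972)² = 0.369630 (the z-rotation phases have unit modulus)

P=0.3696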